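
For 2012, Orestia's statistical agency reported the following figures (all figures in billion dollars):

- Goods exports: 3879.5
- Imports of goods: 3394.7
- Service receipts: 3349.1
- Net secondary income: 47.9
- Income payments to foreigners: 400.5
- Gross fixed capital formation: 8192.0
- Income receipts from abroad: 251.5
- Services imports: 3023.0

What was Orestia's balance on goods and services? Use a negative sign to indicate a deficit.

Goods balance = 3879.5 - 3394.7 = 484.8
Services balance = 3349.1 - 3023.0 = 326.1
Trade balance (goods + services) = 484.8 + 326.1 = 810.9

810.9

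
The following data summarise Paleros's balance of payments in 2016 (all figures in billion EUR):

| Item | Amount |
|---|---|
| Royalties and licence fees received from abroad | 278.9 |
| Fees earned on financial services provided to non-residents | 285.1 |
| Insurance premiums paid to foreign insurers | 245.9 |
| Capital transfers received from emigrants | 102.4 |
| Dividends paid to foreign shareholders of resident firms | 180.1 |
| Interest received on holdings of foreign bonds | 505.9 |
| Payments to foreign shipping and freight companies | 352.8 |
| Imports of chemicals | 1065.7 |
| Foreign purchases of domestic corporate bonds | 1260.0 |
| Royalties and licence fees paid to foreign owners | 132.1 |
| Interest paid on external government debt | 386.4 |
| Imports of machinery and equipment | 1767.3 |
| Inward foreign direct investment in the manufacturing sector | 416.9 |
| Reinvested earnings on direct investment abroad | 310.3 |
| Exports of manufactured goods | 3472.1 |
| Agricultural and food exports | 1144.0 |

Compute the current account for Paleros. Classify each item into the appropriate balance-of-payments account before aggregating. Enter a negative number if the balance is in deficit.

1866.0

Goods: 1144.0 + 3472.1 - 1767.3 - 1065.7 = 1783.1
Services: -352.8 + 285.1 + 278.9 - 245.9 - 132.1 = -166.8
Primary income: -386.4 + 310.3 - 180.1 + 505.9 = 249.7
Current account = 1783.1 + (-166.8) + 249.7 = 1866.0
(Excluded from the current account — capital account: capital transfers received from emigrants 102.4; financial account: foreign purchases of domestic corporate bonds 1260.0, inward foreign direct investment in the manufacturing sector 416.9.)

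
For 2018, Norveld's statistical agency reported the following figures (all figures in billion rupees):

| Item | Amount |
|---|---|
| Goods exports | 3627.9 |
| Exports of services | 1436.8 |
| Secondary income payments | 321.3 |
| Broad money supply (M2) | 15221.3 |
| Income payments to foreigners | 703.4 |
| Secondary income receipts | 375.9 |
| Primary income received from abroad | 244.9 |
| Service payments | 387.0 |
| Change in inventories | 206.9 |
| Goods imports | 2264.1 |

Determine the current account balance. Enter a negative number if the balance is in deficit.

2009.7

Goods balance = 3627.9 - 2264.1 = 1363.8
Services balance = 1436.8 - 387.0 = 1049.8
Trade balance (goods + services) = 1363.8 + 1049.8 = 2413.6
Net primary income = 244.9 - 703.4 = -458.5
Net secondary income = 375.9 - 321.3 = 54.6
Current account = 2413.6 + (-458.5) + 54.6 = 2009.7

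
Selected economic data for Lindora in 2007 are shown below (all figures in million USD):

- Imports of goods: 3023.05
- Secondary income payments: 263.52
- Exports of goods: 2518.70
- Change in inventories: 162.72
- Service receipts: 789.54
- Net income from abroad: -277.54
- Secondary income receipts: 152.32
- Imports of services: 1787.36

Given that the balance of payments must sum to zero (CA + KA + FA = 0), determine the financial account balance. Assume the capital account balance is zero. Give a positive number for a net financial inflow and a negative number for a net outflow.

1890.91

Goods balance = 2518.70 - 3023.05 = -504.35
Services balance = 789.54 - 1787.36 = -997.82
Trade balance (goods + services) = -504.35 + (-997.82) = -1502.17
Net primary income = -277.54
Net secondary income = 152.32 - 263.52 = -111.20
Current account = -1502.17 + (-277.54) + (-111.20) = -1890.91
Financial account = -(-1890.91) = 1890.91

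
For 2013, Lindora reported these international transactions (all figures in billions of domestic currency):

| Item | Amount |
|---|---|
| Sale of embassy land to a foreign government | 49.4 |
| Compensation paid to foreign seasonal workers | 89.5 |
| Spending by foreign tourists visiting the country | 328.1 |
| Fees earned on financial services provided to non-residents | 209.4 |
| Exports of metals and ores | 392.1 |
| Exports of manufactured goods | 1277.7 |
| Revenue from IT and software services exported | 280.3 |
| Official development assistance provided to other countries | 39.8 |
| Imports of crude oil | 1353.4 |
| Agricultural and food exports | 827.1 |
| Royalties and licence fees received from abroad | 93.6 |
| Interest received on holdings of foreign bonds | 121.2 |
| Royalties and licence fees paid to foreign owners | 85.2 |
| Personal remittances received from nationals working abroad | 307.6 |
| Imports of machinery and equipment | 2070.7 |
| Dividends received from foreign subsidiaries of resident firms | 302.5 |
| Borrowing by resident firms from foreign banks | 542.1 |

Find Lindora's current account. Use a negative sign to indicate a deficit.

501.0

Goods: -2070.7 + 827.1 + 392.1 - 1353.4 + 1277.7 = -927.2
Services: 280.3 - 85.2 + 93.6 + 209.4 + 328.1 = 826.2
Primary income: 302.5 + 121.2 - 89.5 = 334.2
Secondary income: 307.6 - 39.8 = 267.8
Current account = (-927.2) + 826.2 + 334.2 + 267.8 = 501.0
(Excluded from the current account — capital account: sale of embassy land to a foreign government 49.4; financial account: borrowing by resident firms from foreign banks 542.1.)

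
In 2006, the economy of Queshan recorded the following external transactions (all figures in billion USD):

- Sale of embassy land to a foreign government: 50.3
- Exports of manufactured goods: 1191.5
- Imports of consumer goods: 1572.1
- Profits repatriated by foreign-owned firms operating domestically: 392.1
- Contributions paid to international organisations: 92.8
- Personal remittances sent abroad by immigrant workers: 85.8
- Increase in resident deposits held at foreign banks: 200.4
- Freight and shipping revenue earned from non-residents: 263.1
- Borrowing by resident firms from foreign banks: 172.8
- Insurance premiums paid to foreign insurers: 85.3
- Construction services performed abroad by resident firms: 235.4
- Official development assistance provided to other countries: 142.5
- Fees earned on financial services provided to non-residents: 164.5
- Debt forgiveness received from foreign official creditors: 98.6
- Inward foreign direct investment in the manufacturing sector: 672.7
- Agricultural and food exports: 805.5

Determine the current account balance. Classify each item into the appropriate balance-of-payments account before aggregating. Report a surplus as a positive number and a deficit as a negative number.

Goods: 1191.5 - 1572.1 + 805.5 = 424.9
Services: 235.4 + 263.1 - 85.3 + 164.5 = 577.7
Primary income: -392.1
Secondary income: -142.5 - 85.8 - 92.8 = -321.1
Current account = 424.9 + 577.7 + (-392.1) + (-321.1) = 289.4
(Excluded from the current account — capital account: sale of embassy land to a foreign government 50.3, debt forgiveness received from foreign official creditors 98.6; financial account: increase in resident deposits held at foreign banks 200.4, borrowing by resident firms from foreign banks 172.8, inward foreign direct investment in the manufacturing sector 672.7.)

289.4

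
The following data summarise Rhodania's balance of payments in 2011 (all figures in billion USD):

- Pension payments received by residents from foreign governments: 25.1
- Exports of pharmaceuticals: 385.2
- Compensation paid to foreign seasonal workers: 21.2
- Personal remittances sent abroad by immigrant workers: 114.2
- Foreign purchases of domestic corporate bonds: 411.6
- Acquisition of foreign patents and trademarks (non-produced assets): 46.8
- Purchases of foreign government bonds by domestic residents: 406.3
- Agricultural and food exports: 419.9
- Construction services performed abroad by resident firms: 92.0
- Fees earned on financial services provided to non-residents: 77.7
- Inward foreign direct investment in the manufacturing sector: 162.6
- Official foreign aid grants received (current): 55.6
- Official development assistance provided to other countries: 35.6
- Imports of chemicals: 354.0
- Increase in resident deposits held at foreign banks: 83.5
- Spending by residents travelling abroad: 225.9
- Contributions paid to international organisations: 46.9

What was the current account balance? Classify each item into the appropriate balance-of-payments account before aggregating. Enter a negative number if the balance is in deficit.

257.7

Goods: 385.2 + 419.9 - 354.0 = 451.1
Services: -225.9 + 77.7 + 92.0 = -56.2
Primary income: -21.2
Secondary income: 25.1 - 46.9 - 114.2 - 35.6 + 55.6 = -116.0
Current account = 451.1 + (-56.2) + (-21.2) + (-116.0) = 257.7
(Excluded from the current account — financial account: foreign purchases of domestic corporate bonds 411.6, purchases of foreign government bonds by domestic residents 406.3, inward foreign direct investment in the manufacturing sector 162.6, increase in resident deposits held at foreign banks 83.5; capital account: acquisition of foreign patents and trademarks (non-produced assets) 46.8.)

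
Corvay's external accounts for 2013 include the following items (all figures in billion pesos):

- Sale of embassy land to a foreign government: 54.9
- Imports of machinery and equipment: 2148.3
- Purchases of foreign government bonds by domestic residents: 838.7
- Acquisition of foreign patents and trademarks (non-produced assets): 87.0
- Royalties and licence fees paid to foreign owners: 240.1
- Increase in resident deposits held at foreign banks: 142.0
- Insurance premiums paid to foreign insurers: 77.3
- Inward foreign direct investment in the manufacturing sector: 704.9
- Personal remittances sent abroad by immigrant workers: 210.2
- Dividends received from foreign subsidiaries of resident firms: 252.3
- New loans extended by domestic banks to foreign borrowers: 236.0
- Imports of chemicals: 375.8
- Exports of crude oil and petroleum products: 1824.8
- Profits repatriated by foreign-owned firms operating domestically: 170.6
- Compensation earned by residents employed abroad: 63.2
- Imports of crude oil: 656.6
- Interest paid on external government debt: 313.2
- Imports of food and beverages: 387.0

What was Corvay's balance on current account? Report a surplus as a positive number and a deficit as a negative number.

Goods: 1824.8 - 387.0 - 2148.3 - 375.8 - 656.6 = -1742.9
Services: -240.1 - 77.3 = -317.4
Primary income: -170.6 + 252.3 + 63.2 - 313.2 = -168.3
Secondary income: -210.2
Current account = (-1742.9) + (-317.4) + (-168.3) + (-210.2) = -2438.8
(Excluded from the current account — capital account: sale of embassy land to a foreign government 54.9, acquisition of foreign patents and trademarks (non-produced assets) 87.0; financial account: purchases of foreign government bonds by domestic residents 838.7, increase in resident deposits held at foreign banks 142.0, inward foreign direct investment in the manufacturing sector 704.9, new loans extended by domestic banks to foreign borrowers 236.0.)

-2438.8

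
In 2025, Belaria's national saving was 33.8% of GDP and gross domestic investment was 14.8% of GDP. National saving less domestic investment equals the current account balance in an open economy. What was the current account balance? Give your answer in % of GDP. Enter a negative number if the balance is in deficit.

CA = S - I = 33.8 - 14.8 = 19.0

19.0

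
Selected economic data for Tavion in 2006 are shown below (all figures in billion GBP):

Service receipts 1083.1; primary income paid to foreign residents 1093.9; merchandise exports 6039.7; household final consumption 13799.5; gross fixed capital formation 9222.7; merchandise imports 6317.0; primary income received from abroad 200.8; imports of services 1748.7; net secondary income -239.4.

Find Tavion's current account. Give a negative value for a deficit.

-2075.4

Goods balance = 6039.7 - 6317.0 = -277.3
Services balance = 1083.1 - 1748.7 = -665.6
Trade balance (goods + services) = -277.3 + (-665.6) = -942.9
Net primary income = 200.8 - 1093.9 = -893.1
Net secondary income = -239.4
Current account = -942.9 + (-893.1) + (-239.4) = -2075.4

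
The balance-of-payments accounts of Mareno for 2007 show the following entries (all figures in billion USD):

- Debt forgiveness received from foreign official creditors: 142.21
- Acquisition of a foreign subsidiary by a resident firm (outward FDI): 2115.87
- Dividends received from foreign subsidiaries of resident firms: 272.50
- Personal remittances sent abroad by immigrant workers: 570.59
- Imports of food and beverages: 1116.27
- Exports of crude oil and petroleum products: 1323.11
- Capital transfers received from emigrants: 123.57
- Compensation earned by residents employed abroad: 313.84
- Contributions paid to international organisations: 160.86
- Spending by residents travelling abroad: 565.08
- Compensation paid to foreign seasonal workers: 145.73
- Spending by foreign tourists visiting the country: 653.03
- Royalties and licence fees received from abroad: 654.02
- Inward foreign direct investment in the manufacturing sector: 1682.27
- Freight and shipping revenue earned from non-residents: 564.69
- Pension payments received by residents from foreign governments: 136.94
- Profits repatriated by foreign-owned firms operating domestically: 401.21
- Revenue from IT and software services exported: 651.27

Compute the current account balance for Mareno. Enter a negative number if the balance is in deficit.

Goods: 1323.11 - 1116.27 = 206.84
Services: 564.69 + 654.02 + 653.03 - 565.08 + 651.27 = 1957.93
Primary income: -401.21 - 145.73 + 272.50 + 313.84 = 39.40
Secondary income: -160.86 - 570.59 + 136.94 = -594.51
Current account = 206.84 + 1957.93 + 39.40 + (-594.51) = 1609.66
(Excluded from the current account — capital account: debt forgiveness received from foreign official creditors 142.21, capital transfers received from emigrants 123.57; financial account: acquisition of a foreign subsidiary by a resident firm (outward FDI) 2115.87, inward foreign direct investment in the manufacturing sector 1682.27.)

1609.66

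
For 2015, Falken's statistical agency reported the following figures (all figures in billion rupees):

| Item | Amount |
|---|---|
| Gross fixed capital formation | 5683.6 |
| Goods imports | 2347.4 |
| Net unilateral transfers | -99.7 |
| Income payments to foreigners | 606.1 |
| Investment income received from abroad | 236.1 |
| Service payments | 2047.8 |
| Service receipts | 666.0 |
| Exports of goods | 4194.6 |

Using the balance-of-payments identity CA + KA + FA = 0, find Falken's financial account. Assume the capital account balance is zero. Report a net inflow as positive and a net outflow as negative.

Goods balance = 4194.6 - 2347.4 = 1847.2
Services balance = 666.0 - 2047.8 = -1381.8
Trade balance (goods + services) = 1847.2 + (-1381.8) = 465.4
Net primary income = 236.1 - 606.1 = -370.0
Net secondary income = -99.7
Current account = 465.4 + (-370.0) + (-99.7) = -4.3
Financial account = -(-4.3) = 4.3

4.3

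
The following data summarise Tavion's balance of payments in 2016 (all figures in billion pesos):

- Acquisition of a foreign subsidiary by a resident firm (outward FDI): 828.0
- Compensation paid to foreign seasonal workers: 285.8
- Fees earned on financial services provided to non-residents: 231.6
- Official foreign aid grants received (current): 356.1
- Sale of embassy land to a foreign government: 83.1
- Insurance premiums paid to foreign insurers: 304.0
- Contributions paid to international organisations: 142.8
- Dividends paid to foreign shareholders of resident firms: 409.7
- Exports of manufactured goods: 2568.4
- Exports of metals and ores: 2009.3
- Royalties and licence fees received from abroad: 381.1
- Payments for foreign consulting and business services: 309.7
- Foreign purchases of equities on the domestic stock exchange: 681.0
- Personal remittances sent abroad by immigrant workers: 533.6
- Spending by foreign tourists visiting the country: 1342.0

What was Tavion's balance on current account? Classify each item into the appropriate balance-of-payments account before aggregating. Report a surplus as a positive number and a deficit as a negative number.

4902.9

Goods: 2009.3 + 2568.4 = 4577.7
Services: -304.0 + 381.1 + 1342.0 - 309.7 + 231.6 = 1341.0
Primary income: -409.7 - 285.8 = -695.5
Secondary income: 356.1 - 142.8 - 533.6 = -320.3
Current account = 4577.7 + 1341.0 + (-695.5) + (-320.3) = 4902.9
(Excluded from the current account — financial account: acquisition of a foreign subsidiary by a resident firm (outward FDI) 828.0, foreign purchases of equities on the domestic stock exchange 681.0; capital account: sale of embassy land to a foreign government 83.1.)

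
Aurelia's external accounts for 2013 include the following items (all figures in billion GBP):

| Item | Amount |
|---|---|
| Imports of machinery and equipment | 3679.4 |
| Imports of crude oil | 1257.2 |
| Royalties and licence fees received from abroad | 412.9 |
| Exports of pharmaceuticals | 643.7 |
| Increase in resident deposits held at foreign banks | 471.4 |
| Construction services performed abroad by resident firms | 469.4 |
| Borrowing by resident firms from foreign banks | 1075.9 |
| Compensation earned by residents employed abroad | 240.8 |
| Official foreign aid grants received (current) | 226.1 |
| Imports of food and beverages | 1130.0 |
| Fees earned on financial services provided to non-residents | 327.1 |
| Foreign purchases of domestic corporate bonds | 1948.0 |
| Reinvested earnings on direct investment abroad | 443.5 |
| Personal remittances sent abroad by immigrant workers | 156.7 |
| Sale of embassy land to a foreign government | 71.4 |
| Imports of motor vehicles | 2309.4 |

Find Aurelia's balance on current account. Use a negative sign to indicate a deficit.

-5769.2

Goods: 643.7 - 3679.4 - 1257.2 - 1130.0 - 2309.4 = -7732.3
Services: 327.1 + 412.9 + 469.4 = 1209.4
Primary income: 443.5 + 240.8 = 684.3
Secondary income: 226.1 - 156.7 = 69.4
Current account = (-7732.3) + 1209.4 + 684.3 + 69.4 = -5769.2
(Excluded from the current account — financial account: increase in resident deposits held at foreign banks 471.4, borrowing by resident firms from foreign banks 1075.9, foreign purchases of domestic corporate bonds 1948.0; capital account: sale of embassy land to a foreign government 71.4.)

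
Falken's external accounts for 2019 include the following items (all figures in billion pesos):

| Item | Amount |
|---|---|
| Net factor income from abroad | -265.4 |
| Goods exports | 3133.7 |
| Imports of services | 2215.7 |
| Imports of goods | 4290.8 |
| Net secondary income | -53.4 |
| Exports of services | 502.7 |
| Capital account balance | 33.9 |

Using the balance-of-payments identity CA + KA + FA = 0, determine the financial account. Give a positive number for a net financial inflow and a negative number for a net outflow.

3155.0

Goods balance = 3133.7 - 4290.8 = -1157.1
Services balance = 502.7 - 2215.7 = -1713.0
Trade balance (goods + services) = -1157.1 + (-1713.0) = -2870.1
Net primary income = -265.4
Net secondary income = -53.4
Current account = -2870.1 + (-265.4) + (-53.4) = -3188.9
Financial account = -(-3188.9 + 33.9) = 3155.0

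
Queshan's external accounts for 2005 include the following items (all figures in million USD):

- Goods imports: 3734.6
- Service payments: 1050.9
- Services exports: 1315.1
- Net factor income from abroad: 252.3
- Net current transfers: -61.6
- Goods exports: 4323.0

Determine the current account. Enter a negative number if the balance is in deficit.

Goods balance = 4323.0 - 3734.6 = 588.4
Services balance = 1315.1 - 1050.9 = 264.2
Trade balance (goods + services) = 588.4 + 264.2 = 852.6
Net primary income = 252.3
Net secondary income = -61.6
Current account = 852.6 + 252.3 + (-61.6) = 1043.3

1043.3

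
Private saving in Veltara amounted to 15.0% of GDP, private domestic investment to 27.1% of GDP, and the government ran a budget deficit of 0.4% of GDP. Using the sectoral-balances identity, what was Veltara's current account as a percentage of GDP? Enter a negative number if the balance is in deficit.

By the sectoral-balances identity, CA = (S_private - I) + (T - G).
Private balance = 15.0 - 27.1 = -12.1
Government balance (T - G) = -0.4
CA = -12.1 + (-0.4) = -12.5

-12.5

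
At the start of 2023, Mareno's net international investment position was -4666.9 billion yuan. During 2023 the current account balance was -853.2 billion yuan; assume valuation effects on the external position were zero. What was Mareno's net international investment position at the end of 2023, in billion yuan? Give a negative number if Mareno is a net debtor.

With no valuation effects, change in NIIP = current account = -853.2
End-of-year NIIP = -4666.9 + (-853.2) = -5520.1

-5520.1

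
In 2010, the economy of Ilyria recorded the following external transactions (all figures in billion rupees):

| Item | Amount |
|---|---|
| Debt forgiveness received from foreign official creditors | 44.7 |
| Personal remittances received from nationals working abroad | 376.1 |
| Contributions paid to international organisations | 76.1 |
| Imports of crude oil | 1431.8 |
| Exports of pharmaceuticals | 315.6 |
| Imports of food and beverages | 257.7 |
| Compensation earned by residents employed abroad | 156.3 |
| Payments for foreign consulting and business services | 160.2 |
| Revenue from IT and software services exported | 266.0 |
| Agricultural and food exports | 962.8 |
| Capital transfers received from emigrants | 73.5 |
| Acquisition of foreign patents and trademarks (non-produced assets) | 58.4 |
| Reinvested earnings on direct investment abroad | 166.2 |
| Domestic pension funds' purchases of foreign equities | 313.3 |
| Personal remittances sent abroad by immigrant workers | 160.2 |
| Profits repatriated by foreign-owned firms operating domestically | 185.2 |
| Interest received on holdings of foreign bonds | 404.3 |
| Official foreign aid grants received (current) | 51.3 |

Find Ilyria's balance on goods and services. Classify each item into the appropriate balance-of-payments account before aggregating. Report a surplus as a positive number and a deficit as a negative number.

-305.3

Goods: 962.8 + 315.6 - 1431.8 - 257.7 = -411.1
Services: 266.0 - 160.2 = 105.8
Trade balance = -411.1 + 105.8 = -305.3
(Excluded from the trade balance — capital account: debt forgiveness received from foreign official creditors 44.7, capital transfers received from emigrants 73.5, acquisition of foreign patents and trademarks (non-produced assets) 58.4; secondary income: personal remittances received from nationals working abroad 376.1, contributions paid to international organisations 76.1, personal remittances sent abroad by immigrant workers 160.2, official foreign aid grants received (current) 51.3; primary income: compensation earned by residents employed abroad 156.3, reinvested earnings on direct investment abroad 166.2, profits repatriated by foreign-owned firms operating domestically 185.2, interest received on holdings of foreign bonds 404.3; financial account: domestic pension funds' purchases of foreign equities 313.3.)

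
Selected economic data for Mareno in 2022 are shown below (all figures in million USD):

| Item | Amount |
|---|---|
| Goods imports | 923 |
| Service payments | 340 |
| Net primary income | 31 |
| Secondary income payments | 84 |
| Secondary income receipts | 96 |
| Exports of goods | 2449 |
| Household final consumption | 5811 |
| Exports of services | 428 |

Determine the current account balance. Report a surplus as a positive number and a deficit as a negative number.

1657

Goods balance = 2449 - 923 = 1526
Services balance = 428 - 340 = 88
Trade balance (goods + services) = 1526 + 88 = 1614
Net primary income = 31
Net secondary income = 96 - 84 = 12
Current account = 1614 + 31 + 12 = 1657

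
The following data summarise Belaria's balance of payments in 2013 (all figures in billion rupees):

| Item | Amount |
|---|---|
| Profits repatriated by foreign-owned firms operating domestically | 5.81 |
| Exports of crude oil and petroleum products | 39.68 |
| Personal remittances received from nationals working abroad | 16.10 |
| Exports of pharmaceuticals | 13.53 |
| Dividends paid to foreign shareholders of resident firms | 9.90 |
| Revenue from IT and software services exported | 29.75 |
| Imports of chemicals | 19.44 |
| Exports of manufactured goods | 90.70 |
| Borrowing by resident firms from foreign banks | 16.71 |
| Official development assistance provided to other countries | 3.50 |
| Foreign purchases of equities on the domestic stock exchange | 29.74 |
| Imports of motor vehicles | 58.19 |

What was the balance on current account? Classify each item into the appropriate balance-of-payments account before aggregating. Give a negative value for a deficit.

Goods: -19.44 + 90.70 + 13.53 + 39.68 - 58.19 = 66.28
Services: 29.75
Primary income: -9.90 - 5.81 = -15.71
Secondary income: -3.50 + 16.10 = 12.60
Current account = 66.28 + 29.75 + (-15.71) + 12.60 = 92.92
(Excluded from the current account — financial account: borrowing by resident firms from foreign banks 16.71, foreign purchases of equities on the domestic stock exchange 29.74.)

92.92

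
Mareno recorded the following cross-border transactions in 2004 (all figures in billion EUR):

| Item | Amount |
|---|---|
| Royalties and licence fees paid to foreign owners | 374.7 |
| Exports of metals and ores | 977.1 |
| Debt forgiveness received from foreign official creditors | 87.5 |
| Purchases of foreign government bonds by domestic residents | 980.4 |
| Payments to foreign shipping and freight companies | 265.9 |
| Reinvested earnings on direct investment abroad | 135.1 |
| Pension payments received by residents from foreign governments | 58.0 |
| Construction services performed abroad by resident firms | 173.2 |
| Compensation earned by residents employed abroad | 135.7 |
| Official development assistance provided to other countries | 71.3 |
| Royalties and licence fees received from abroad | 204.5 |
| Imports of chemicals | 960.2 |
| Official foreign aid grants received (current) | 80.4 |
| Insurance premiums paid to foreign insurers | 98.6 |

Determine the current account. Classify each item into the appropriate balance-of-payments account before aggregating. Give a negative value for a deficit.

Goods: 977.1 - 960.2 = 16.9
Services: 173.2 - 265.9 + 204.5 - 374.7 - 98.6 = -361.5
Primary income: 135.7 + 135.1 = 270.8
Secondary income: 58.0 - 71.3 + 80.4 = 67.1
Current account = 16.9 + (-361.5) + 270.8 + 67.1 = -6.7
(Excluded from the current account — capital account: debt forgiveness received from foreign official creditors 87.5; financial account: purchases of foreign government bonds by domestic residents 980.4.)

-6.7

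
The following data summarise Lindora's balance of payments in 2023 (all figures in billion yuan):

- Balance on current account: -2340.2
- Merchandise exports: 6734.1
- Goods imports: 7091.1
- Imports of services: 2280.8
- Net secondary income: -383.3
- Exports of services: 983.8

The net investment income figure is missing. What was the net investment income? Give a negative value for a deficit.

-302.9

Current account = goods balance + services balance + net primary income + net secondary income
Sum of the known components = -2037.3
Net investment income = CA - (known components) = -2340.2 - (-2037.3) = -302.9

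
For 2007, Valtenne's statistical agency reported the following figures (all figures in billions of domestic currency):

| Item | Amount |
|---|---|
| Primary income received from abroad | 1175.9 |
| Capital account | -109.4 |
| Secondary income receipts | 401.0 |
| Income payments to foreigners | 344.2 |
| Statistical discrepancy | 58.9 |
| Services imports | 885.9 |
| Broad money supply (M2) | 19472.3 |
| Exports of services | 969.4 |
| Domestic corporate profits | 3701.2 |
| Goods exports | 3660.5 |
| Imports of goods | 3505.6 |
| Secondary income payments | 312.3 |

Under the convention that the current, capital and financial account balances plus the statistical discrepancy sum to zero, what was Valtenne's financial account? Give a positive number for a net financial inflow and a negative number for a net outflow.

-1108.3

Goods balance = 3660.5 - 3505.6 = 154.9
Services balance = 969.4 - 885.9 = 83.5
Trade balance (goods + services) = 154.9 + 83.5 = 238.4
Net primary income = 1175.9 - 344.2 = 831.7
Net secondary income = 401.0 - 312.3 = 88.7
Current account = 238.4 + 831.7 + 88.7 = 1158.8
Financial account = -(1158.8 + (-109.4) + 58.9) = -1108.3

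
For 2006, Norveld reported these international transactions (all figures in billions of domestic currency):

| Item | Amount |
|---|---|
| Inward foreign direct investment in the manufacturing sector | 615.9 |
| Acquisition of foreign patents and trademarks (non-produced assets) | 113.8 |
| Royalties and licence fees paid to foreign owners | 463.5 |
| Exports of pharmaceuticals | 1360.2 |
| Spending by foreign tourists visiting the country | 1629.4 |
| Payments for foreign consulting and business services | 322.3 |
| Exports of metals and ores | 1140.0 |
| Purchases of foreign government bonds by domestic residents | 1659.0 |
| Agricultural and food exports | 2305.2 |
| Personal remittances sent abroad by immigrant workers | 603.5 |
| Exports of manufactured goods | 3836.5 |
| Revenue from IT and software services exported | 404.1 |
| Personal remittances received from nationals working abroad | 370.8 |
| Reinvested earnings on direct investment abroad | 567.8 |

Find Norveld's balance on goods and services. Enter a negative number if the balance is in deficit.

Goods: 1360.2 + 1140.0 + 3836.5 + 2305.2 = 8641.9
Services: 1629.4 + 404.1 - 463.5 - 322.3 = 1247.7
Trade balance = 8641.9 + 1247.7 = 9889.6
(Excluded from the trade balance — financial account: inward foreign direct investment in the manufacturing sector 615.9, purchases of foreign government bonds by domestic residents 1659.0; capital account: acquisition of foreign patents and trademarks (non-produced assets) 113.8; secondary income: personal remittances sent abroad by immigrant workers 603.5, personal remittances received from nationals working abroad 370.8; primary income: reinvested earnings on direct investment abroad 567.8.)

9889.6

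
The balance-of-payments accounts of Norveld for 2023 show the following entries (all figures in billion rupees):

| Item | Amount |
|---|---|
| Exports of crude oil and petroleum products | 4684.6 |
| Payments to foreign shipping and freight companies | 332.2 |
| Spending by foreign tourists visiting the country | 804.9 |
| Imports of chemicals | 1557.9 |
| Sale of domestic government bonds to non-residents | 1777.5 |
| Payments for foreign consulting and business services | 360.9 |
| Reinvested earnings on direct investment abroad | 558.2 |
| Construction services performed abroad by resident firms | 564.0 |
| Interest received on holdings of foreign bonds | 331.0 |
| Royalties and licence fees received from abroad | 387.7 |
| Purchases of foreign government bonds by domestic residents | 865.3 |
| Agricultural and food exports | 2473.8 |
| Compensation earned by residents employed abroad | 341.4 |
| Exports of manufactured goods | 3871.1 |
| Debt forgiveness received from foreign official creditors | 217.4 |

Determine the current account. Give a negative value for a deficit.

Goods: 2473.8 - 1557.9 + 4684.6 + 3871.1 = 9471.6
Services: 804.9 + 387.7 + 564.0 - 360.9 - 332.2 = 1063.5
Primary income: 331.0 + 341.4 + 558.2 = 1230.6
Current account = 9471.6 + 1063.5 + 1230.6 = 11765.7
(Excluded from the current account — financial account: sale of domestic government bonds to non-residents 1777.5, purchases of foreign government bonds by domestic residents 865.3; capital account: debt forgiveness received from foreign official creditors 217.4.)

11765.7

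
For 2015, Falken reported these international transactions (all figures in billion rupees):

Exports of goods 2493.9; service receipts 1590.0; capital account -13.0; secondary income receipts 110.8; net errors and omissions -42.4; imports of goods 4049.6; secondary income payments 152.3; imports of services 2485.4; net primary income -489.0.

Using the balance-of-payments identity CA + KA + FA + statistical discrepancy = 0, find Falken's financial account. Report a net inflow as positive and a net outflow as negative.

3037.0

Goods balance = 2493.9 - 4049.6 = -1555.7
Services balance = 1590.0 - 2485.4 = -895.4
Trade balance (goods + services) = -1555.7 + (-895.4) = -2451.1
Net primary income = -489.0
Net secondary income = 110.8 - 152.3 = -41.5
Current account = -2451.1 + (-489.0) + (-41.5) = -2981.6
Financial account = -(-2981.6 + (-13.0) + (-42.4)) = 3037.0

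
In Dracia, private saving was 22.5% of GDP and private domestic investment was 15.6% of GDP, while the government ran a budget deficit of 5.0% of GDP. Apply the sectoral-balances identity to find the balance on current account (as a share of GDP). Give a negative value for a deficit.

By the sectoral-balances identity, CA = (S_private - I) + (T - G).
Private balance = 22.5 - 15.6 = 6.9
Government balance (T - G) = -5.0
CA = 6.9 + (-5.0) = 1.9

1.9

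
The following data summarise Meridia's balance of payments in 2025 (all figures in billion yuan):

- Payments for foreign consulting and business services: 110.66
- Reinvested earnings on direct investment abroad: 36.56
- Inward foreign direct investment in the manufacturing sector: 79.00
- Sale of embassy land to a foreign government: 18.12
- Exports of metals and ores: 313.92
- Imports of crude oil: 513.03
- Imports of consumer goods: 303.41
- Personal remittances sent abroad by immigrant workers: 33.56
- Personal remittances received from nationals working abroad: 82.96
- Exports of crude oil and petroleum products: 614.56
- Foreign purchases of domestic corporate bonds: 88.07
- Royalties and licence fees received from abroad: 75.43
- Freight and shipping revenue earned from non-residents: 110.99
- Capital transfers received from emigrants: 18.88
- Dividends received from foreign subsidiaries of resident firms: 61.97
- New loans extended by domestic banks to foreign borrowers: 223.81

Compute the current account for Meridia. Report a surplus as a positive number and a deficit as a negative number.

335.73

Goods: 313.92 + 614.56 - 513.03 - 303.41 = 112.04
Services: -110.66 + 110.99 + 75.43 = 75.76
Primary income: 36.56 + 61.97 = 98.53
Secondary income: -33.56 + 82.96 = 49.40
Current account = 112.04 + 75.76 + 98.53 + 49.40 = 335.73
(Excluded from the current account — financial account: inward foreign direct investment in the manufacturing sector 79.00, foreign purchases of domestic corporate bonds 88.07, new loans extended by domestic banks to foreign borrowers 223.81; capital account: sale of embassy land to a foreign government 18.12, capital transfers received from emigrants 18.88.)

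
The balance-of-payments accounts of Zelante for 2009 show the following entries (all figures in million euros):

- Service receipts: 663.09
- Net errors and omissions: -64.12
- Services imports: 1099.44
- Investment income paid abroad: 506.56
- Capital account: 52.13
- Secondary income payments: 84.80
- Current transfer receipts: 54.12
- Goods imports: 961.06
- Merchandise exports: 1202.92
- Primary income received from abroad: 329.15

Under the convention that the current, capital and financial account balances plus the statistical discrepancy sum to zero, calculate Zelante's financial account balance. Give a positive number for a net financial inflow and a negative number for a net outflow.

414.57

Goods balance = 1202.92 - 961.06 = 241.86
Services balance = 663.09 - 1099.44 = -436.35
Trade balance (goods + services) = 241.86 + (-436.35) = -194.49
Net primary income = 329.15 - 506.56 = -177.41
Net secondary income = 54.12 - 84.80 = -30.68
Current account = -194.49 + (-177.41) + (-30.68) = -402.58
Financial account = -(-402.58 + 52.13 + (-64.12)) = 414.57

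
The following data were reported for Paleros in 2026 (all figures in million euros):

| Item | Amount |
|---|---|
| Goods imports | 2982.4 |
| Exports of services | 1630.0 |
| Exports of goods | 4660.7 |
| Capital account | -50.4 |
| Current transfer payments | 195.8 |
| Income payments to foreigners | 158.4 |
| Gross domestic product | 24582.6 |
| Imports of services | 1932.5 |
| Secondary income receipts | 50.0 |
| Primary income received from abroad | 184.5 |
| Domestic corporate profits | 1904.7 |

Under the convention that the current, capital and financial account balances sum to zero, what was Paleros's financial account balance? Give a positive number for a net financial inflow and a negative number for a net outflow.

Goods balance = 4660.7 - 2982.4 = 1678.3
Services balance = 1630.0 - 1932.5 = -302.5
Trade balance (goods + services) = 1678.3 + (-302.5) = 1375.8
Net primary income = 184.5 - 158.4 = 26.1
Net secondary income = 50.0 - 195.8 = -145.8
Current account = 1375.8 + 26.1 + (-145.8) = 1256.1
Financial account = -(1256.1 + (-50.4)) = -1205.7

-1205.7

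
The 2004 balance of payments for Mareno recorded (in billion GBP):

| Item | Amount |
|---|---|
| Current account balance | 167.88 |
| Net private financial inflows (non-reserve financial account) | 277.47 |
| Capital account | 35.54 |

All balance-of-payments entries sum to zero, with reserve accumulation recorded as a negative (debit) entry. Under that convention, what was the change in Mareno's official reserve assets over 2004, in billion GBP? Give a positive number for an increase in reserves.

Official reserve transactions balance = -(167.88 + 35.54 + 277.47) = -480.89
An accumulation of reserves is recorded as a debit (negative entry), so the change in the stock of reserves is the negative of that balance.
Change in official reserves = -(-480.89) = 480.89

480.89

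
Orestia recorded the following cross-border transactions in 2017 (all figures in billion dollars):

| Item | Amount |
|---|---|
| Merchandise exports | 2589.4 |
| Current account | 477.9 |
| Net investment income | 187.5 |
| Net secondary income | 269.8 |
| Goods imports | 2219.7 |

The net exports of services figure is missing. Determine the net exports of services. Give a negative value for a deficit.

Current account = goods balance + services balance + net primary income + net secondary income
Sum of the known components = 827.0
Net exports of services = CA - (known components) = 477.9 - 827.0 = -349.1

-349.1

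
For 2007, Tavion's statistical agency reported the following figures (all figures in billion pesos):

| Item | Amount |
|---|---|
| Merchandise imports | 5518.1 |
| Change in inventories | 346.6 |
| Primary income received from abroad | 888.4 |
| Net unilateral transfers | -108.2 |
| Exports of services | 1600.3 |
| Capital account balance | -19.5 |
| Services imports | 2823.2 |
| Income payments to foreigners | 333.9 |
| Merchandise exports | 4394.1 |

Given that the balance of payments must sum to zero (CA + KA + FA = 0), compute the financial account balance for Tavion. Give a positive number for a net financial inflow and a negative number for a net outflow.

1920.1

Goods balance = 4394.1 - 5518.1 = -1124.0
Services balance = 1600.3 - 2823.2 = -1222.9
Trade balance (goods + services) = -1124.0 + (-1222.9) = -2346.9
Net primary income = 888.4 - 333.9 = 554.5
Net secondary income = -108.2
Current account = -2346.9 + 554.5 + (-108.2) = -1900.6
Financial account = -(-1900.6 + (-19.5)) = 1920.1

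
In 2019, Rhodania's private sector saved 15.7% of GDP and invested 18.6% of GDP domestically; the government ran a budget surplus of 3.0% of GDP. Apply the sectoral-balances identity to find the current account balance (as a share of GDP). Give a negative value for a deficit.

By the sectoral-balances identity, CA = (S_private - I) + (T - G).
Private balance = 15.7 - 18.6 = -2.9
Government balance (T - G) = 3.0
CA = -2.9 + 3.0 = 0.1

0.1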